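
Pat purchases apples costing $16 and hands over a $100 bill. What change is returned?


Start with the amount paid:
$100
Subtract the price:
$100 - $16 = $84

$84


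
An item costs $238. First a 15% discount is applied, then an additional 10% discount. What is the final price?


First discount:
15% of $238 = $35.70
Price after first discount:
$238 - $35.70 = $202.30
Second discount:
10% of $202.30 = $20.23
Final price:
$202.30 - $20.23 = $182.07

$182.07


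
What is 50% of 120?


Convert percentage to decimal:
50% = 0.5
Multiply:
120 x 0.5 = 60

60


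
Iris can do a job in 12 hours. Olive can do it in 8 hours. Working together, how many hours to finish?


Iris's rate: 1/12 of the job per hour
Olive's rate: 1/8 of the job per hour
Combined rate: 1/12 + 1/8 = 5/24 per hour
Time = 1 / (5/24) = 24/5 = 4.8 hours

4.8 hours


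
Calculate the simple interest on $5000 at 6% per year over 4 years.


Use the formula I = P x R x T / 100
P x R x T = 5000 x 6 x 4 = 120000
I = 120000 / 100 = $1200

$1200


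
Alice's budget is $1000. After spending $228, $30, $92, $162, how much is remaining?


Add up expenses:
$228 + $30 + $92 + $162 = $512
Subtract from budget:
$1000 - $512 = $488

$488


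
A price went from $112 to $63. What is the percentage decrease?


Find the absolute change:
|63 - 112| = 49
Divide by original and multiply by 100:
49 / 112 x 100 = 43.75%

43.75%


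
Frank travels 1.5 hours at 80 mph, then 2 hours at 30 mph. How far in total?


Leg 1 distance:
80 x 1.5 = 120 miles
Leg 2 distance:
30 x 2 = 60 miles
Total distance:
120 + 60 = 180 miles

180 miles


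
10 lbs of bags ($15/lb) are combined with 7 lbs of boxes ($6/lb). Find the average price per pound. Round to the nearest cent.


Cost of bags:
10 x $15 = $150
Cost of boxes:
7 x $6 = $42
Total cost: $150 + $42 = $192
Total weight: 17 lbs
Average: $192 / 17 = $11.2941... ≈ $11.29/lb

$11.29/lb


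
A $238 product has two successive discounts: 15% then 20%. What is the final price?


First discount:
15% of $238 = $35.70
Price after first discount:
$238 - $35.70 = $202.30
Second discount:
20% of $202.30 = $40.46
Final price:
$202.30 - $40.46 = $161.84

$161.84


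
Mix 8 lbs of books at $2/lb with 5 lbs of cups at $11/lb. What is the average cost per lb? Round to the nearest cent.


Cost of books:
8 x $2 = $16
Cost of cups:
5 x $11 = $55
Total cost: $16 + $55 = $71
Total weight: 13 lbs
Average: $71 / 13 = $5.4615... ≈ $5.46/lb

$5.46/lb


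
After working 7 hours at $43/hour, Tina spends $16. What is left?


Calculate earnings:
7 x $43 = $301
Subtract spending:
$301 - $16 = $285

$285


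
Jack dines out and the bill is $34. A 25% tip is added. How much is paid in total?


Calculate the tip:
25% of $34 = $8.50
Add tip to meal cost:
$34 + $8.50 = $42.50

$42.50


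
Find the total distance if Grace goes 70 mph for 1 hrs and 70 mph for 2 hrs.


Leg 1 distance:
70 x 1 = 70 miles
Leg 2 distance:
70 x 2 = 140 miles
Total distance:
70 + 140 = 210 miles

210 miles


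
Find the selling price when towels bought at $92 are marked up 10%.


Calculate the markup amount:
10% of $92 = $9.20
Add to cost:
$92 + $9.20 = $101.20

$101.20


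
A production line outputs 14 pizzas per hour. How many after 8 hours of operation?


Production rate: 14 pizzas per hour
Time: 8 hours
Total: 14 x 8 = 112 pizzas

112 pizzas


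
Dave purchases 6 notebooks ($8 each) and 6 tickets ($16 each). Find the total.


Cost of notebooks:
6 x $8 = $48
Cost of tickets:
6 x $16 = $96
Add both:
$48 + $96 = $144

$144


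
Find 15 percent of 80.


Convert percentage to decimal:
15% = 0.15
Multiply:
80 x 0.15 = 12

12


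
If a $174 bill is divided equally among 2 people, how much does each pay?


Total bill: $174
Number of people: 2
Each pays: $174 / 2 = $87

$87


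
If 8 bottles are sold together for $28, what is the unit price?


Total cost: $28
Number of items: 8
Unit price: $28 / 8 = $3.50

$3.50


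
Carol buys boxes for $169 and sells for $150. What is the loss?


Selling price = $150
Cost price = $169
Loss = cost price - selling price:
Loss = $169 - $150 = $19

$19


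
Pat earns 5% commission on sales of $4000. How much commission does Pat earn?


Convert rate to decimal:
5% = 0.05
Multiply by sales:
$4000 x 0.05 = $200

$200


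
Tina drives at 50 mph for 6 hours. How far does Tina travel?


Use the formula: distance = speed x time
Speed = 50 mph, Time = 6 hours
50 x 6 = 300 miles

300 miles


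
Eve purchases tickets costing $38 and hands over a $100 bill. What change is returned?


Start with the amount paid:
$100
Subtract the price:
$100 - $38 = $62

$62


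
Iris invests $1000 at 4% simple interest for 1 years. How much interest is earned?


Use the formula I = P x R x T / 100
P x R x T = 1000 x 4 x 1 = 4000
I = 4000 / 100 = $40

$40


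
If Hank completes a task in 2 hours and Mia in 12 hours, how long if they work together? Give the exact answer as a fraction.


Hank's rate: 1/2 of the job per hour
Mia's rate: 1/12 of the job per hour
Combined rate: 1/2 + 1/12 = 7/12 per hour
Time = 1 / (7/12) = 12/7 hours (≈ 1.71 hours)

12/7 hours


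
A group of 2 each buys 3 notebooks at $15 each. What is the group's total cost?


Cost per person:
3 x $15 = $45
Group total:
2 x $45 = $90

$90


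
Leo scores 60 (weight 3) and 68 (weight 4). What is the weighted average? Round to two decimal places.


Weighted sum:
3 x 60 + 4 x 68 = 452
Total weight:
3 + 4 = 7
Weighted average:
452 / 7 = 64.5714... ≈ 64.57

64.57


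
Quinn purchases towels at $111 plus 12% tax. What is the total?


Calculate the tax:
12% of $111 = $13.32
Add tax to price:
$111 + $13.32 = $124.32

$124.32


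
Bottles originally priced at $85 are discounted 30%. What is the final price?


Calculate the discount amount:
30% of $85 = $25.50
Subtract from original:
$85 - $25.50 = $59.50

$59.50


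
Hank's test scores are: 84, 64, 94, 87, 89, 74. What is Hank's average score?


Add the scores:
84 + 64 + 94 + 87 + 89 + 74 = 492
Divide by the number of tests:
492 / 6 = 82

82


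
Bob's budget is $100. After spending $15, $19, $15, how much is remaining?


Add up expenses:
$15 + $19 + $15 = $49
Subtract from budget:
$100 - $49 = $51

$51


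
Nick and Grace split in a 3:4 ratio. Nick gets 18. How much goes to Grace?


Find the multiplier:
18 / 3 = 6
Apply to Grace's share:
4 x 6 = 24

24


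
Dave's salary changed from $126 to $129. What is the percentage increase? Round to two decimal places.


Find the absolute change:
|129 - 126| = 3
Divide by original and multiply by 100:
3 / 126 x 100 = 2.3809...% ≈ 2.38%

2.38%


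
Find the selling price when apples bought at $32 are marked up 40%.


Calculate the markup amount:
40% of $32 = $12.80
Add to cost:
$32 + $12.80 = $44.80

$44.80


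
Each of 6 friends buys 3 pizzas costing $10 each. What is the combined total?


Cost per person:
3 x $10 = $30
Group total:
6 x $30 = $180

$180


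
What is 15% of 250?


Convert percentage to decimal:
15% = 0.15
Multiply:
250 x 0.15 = 37.5

37.5


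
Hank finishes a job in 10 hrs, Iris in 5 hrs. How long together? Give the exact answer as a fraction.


Hank's rate: 1/10 of the job per hour
Iris's rate: 1/5 of the job per hour
Combined rate: 1/10 + 1/5 = 3/10 per hour
Time = 1 / (3/10) = 10/3 hours (≈ 3.33 hours)

10/3 hours


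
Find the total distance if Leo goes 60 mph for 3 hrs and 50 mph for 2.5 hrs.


Leg 1 distance:
60 x 3 = 180 miles
Leg 2 distance:
50 x 2.5 = 125 miles
Total distance:
180 + 125 = 305 miles

305 miles


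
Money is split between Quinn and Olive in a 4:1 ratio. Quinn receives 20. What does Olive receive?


Find the multiplier:
20 / 4 = 5
Apply to Olive's share:
1 x 5 = 5

5


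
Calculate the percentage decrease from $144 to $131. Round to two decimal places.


Find the absolute change:
|131 - 144| = 13
Divide by original and multiply by 100:
13 / 144 x 100 = 9.0277...% ≈ 9.03%

9.03%


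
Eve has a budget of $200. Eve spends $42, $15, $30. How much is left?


Add up expenses:
$42 + $15 + $30 = $87
Subtract from budget:
$200 - $87 = $113

$113


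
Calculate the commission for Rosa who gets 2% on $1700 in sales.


Convert rate to decimal:
2% = 0.02
Multiply by sales:
$1700 x 0.02 = $34

$34


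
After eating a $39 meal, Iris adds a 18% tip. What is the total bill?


Calculate the tip:
18% of $39 = $7.02
Add tip to meal cost:
$39 + $7.02 = $46.02

$46.02


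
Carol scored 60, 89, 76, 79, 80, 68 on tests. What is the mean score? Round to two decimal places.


Add the scores:
60 + 89 + 76 + 79 + 80 + 68 = 452
Divide by the number of tests:
452 / 6 = 75.3333... ≈ 75.33

75.33


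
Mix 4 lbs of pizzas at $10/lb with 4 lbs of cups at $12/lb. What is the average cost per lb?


Cost of pizzas:
4 x $10 = $40
Cost of cups:
4 x $12 = $48
Total cost: $40 + $48 = $88
Total weight: 8 lbs
Average: $88 / 8 = $11/lb

$11/lb


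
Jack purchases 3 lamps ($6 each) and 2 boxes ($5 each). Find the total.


Cost of lamps:
3 x $6 = $18
Cost of boxes:
2 x $5 = $10
Add both:
$18 + $10 = $28

$28


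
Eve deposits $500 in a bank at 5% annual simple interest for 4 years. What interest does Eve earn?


Use the formula I = P x R x T / 100
P x R x T = 500 x 5 x 4 = 10000
I = 10000 / 100 = $100

$100


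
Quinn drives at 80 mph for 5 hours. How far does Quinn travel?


Use the formula: distance = speed x time
Speed = 80 mph, Time = 5 hours
80 x 5 = 400 miles

400 miles


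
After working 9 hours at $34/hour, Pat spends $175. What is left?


Calculate earnings:
9 x $34 = $306
Subtract spending:
$306 - $175 = $131

$131


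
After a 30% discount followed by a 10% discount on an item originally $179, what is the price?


First discount:
30% of $179 = $53.70
Price after first discount:
$179 - $53.70 = $125.30
Second discount:
10% of $125.30 = $12.53
Final price:
$125.30 - $12.53 = $112.77

$112.77


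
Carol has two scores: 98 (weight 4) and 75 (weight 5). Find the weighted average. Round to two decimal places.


Weighted sum:
4 x 98 + 5 x 75 = 767
Total weight:
4 + 5 = 9
Weighted average:
767 / 9 = 85.2222... ≈ 85.22

85.22


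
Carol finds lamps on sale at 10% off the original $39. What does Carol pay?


Calculate the discount amount:
10% of $39 = $3.90
Subtract from original:
$39 - $3.90 = $35.10

$35.10


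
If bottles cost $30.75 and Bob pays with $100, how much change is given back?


Start with the amount paid:
$100
Subtract the price:
$100 - $30.75 = $69.25

$69.25


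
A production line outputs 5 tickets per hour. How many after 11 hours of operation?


Production rate: 5 tickets per hour
Time: 11 hours
Total: 5 x 11 = 55 tickets

55 tickets


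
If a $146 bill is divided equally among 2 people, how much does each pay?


Total bill: $146
Number of people: 2
Each pays: $146 / 2 = $73

$73


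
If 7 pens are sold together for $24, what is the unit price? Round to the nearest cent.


Total cost: $24
Number of items: 7
Unit price: $24 / 7 = $3.4285... ≈ $3.43

$3.43


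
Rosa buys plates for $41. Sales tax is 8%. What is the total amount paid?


Calculate the tax:
8% of $41 = $3.28
Add tax to price:
$41 + $3.28 = $44.28

$44.28


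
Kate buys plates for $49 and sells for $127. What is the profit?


Selling price = $127
Cost price = $49
Profit = selling price - cost price:
Profit = $127 - $49 = $78

$78


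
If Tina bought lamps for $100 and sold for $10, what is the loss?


Selling price = $10
Cost price = $100
Loss = cost price - selling price:
Loss = $100 - $10 = $90

$90


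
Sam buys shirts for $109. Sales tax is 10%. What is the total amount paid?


Calculate the tax:
10% of $109 = $10.90
Add tax to price:
$109 + $10.90 = $119.90

$119.90


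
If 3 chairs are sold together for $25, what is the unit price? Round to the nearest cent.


Total cost: $25
Number of items: 3
Unit price: $25 / 3 = $8.3333... ≈ $8.33

$8.33


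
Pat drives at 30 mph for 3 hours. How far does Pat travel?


Use the formula: distance = speed x time
Speed = 30 mph, Time = 3 hours
30 x 3 = 90 miles

90 miles


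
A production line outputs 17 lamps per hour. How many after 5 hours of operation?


Production rate: 17 lamps per hour
Time: 5 hours
Total: 17 x 5 = 85 lamps

85 lamps


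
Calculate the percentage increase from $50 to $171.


Find the absolute change:
|171 - 50| = 121
Divide by original and multiply by 100:
121 / 50 x 100 = 242%

242%


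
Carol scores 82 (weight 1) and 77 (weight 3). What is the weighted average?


Weighted sum:
1 x 82 + 3 x 77 = 313
Total weight:
1 + 3 = 4
Weighted average:
313 / 4 = 78.25

78.25


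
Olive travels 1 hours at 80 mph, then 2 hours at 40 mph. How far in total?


Leg 1 distance:
80 x 1 = 80 miles
Leg 2 distance:
40 x 2 = 80 miles
Total distance:
80 + 80 = 160 miles

160 miles


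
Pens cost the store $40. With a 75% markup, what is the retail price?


Calculate the markup amount:
75% of $40 = $30
Add to cost:
$40 + $30 = $70

$70


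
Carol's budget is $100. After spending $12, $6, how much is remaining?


Add up expenses:
$12 + $6 = $18
Subtract from budget:
$100 - $18 = $82

$82


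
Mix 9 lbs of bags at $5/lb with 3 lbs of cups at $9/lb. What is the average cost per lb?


Cost of bags:
9 x $5 = $45
Cost of cups:
3 x $9 = $27
Total cost: $45 + $27 = $72
Total weight: 12 lbs
Average: $72 / 12 = $6/lb

$6/lb


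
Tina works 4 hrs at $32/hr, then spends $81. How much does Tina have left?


Calculate earnings:
4 x $32 = $128
Subtract spending:
$128 - $81 = $47

$47


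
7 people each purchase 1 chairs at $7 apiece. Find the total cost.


Cost per person:
1 x $7 = $7
Group total:
7 x $7 = $49

$49


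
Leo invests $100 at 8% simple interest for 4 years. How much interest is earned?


Use the formula I = P x R x T / 100
P x R x T = 100 x 8 x 4 = 3200
I = 3200 / 100 = $32

$32


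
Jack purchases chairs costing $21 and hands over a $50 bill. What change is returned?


Start with the amount paid:
$50
Subtract the price:
$50 - $21 = $29

$29


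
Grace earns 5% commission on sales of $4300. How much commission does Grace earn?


Convert rate to decimal:
5% = 0.05
Multiply by sales:
$4300 x 0.05 = $215

$215


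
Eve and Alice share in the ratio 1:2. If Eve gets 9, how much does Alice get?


Find the multiplier:
9 / 1 = 9
Apply to Alice's share:
2 x 9 = 18

18


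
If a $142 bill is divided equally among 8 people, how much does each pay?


Total bill: $142
Number of people: 8
Each pays: $142 / 8 = $17.75

$17.75


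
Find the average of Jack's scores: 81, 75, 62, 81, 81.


Add the scores:
81 + 75 + 62 + 81 + 81 = 380
Divide by the number of tests:
380 / 5 = 76

76


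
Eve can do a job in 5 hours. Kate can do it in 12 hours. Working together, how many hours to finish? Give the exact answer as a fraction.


Eve's rate: 1/5 of the job per hour
Kate's rate: 1/12 of the job per hour
Combined rate: 1/5 + 1/12 = 17/60 per hour
Time = 1 / (17/60) = 60/17 hours (≈ 3.53 hours)

60/17 hours


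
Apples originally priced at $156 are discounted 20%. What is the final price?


Calculate the discount amount:
20% of $156 = $31.20
Subtract from original:
$156 - $31.20 = $124.80

$124.80


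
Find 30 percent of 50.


Convert percentage to decimal:
30% = 0.3
Multiply:
50 x 0.3 = 15

15


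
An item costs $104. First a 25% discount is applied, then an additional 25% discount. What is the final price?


First discount:
25% of $104 = $26
Price after first discount:
$104 - $26 = $78
Second discount:
25% of $78 = $19.50
Final price:
$78 - $19.50 = $58.50

$58.50


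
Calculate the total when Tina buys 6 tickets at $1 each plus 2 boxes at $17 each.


Cost of tickets:
6 x $1 = $6
Cost of boxes:
2 x $17 = $34
Add both:
$6 + $34 = $40

$40


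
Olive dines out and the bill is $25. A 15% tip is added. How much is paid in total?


Calculate the tip:
15% of $25 = $3.75
Add tip to meal cost:
$25 + $3.75 = $28.75

$28.75


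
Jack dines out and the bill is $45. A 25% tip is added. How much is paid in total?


Calculate the tip:
25% of $45 = $11.25
Add tip to meal cost:
$45 + $11.25 = $56.25

$56.25


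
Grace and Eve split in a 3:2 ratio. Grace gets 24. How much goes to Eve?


Find the multiplier:
24 / 3 = 8
Apply to Eve's share:
2 x 8 = 16

16


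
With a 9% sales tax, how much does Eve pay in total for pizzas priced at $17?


Calculate the tax:
9% of $17 = $1.53
Add tax to price:
$17 + $1.53 = $18.53

$18.53


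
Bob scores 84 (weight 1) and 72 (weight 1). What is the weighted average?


Weighted sum:
1 x 84 + 1 x 72 = 156
Total weight:
1 + 1 = 2
Weighted average:
156 / 2 = 78

78


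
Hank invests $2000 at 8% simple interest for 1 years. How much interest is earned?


Use the formula I = P x R x T / 100
P x R x T = 2000 x 8 x 1 = 16000
I = 16000 / 100 = $160

$160


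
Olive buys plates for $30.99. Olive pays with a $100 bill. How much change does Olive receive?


Start with the amount paid:
$100
Subtract the price:
$100 - $30.99 = $69.01

$69.01


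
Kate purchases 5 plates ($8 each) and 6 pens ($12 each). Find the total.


Cost of plates:
5 x $8 = $40
Cost of pens:
6 x $12 = $72
Add both:
$40 + $72 = $112

$112


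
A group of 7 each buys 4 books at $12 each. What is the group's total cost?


Cost per person:
4 x $12 = $48
Group total:
7 x $48 = $336

$336


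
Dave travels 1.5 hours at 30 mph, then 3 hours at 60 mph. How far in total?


Leg 1 distance:
30 x 1.5 = 45 miles
Leg 2 distance:
60 x 3 = 180 miles
Total distance:
45 + 180 = 225 miles

225 miles


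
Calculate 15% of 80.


Convert percentage to decimal:
15% = 0.15
Multiply:
80 x 0.15 = 12

12


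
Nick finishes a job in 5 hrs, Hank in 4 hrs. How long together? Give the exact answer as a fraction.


Nick's rate: 1/5 of the job per hour
Hank's rate: 1/4 of the job per hour
Combined rate: 1/5 + 1/4 = 9/20 per hour
Time = 1 / (9/20) = 20/9 hours (≈ 2.22 hours)

20/9 hours


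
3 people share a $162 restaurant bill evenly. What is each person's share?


Total bill: $162
Number of people: 3
Each pays: $162 / 3 = $54

$54


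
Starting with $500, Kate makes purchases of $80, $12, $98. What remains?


Add up expenses:
$80 + $12 + $98 = $190
Subtract from budget:
$500 - $190 = $310

$310


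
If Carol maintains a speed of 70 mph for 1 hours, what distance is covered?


Use the formula: distance = speed x time
Speed = 70 mph, Time = 1 hours
70 x 1 = 70 miles

70 miles


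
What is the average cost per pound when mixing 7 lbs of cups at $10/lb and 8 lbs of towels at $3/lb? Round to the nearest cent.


Cost of cups:
7 x $10 = $70
Cost of towels:
8 x $3 = $24
Total cost: $70 + $24 = $94
Total weight: 15 lbs
Average: $94 / 15 = $6.2666... ≈ $6.27/lb

$6.27/lb


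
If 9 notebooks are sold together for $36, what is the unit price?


Total cost: $36
Number of items: 9
Unit price: $36 / 9 = $4

$4


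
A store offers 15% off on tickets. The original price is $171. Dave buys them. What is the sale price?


Calculate the discount amount:
15% of $171 = $25.65
Subtract from original:
$171 - $25.65 = $145.35

$145.35


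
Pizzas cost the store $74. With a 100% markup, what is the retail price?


Calculate the markup amount:
100% of $74 = $74
Add to cost:
$74 + $74 = $148

$148


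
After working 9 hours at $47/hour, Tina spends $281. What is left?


Calculate earnings:
9 x $47 = $423
Subtract spending:
$423 - $281 = $142

$142


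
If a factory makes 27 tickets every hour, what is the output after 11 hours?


Production rate: 27 tickets per hour
Time: 11 hours
Total: 27 x 11 = 297 tickets

297 tickets


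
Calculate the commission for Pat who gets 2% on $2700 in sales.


Convert rate to decimal:
2% = 0.02
Multiply by sales:
$2700 x 0.02 = $54

$54


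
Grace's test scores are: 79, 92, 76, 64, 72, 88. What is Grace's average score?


Add the scores:
79 + 92 + 76 + 64 + 72 + 88 = 471
Divide by the number of tests:
471 / 6 = 78.5

78.5


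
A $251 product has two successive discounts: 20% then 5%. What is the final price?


First discount:
20% of $251 = $50.20
Price after first discount:
$251 - $50.20 = $200.80
Second discount:
5% of $200.80 = $10.04
Final price:
$200.80 - $10.04 = $190.76

$190.76


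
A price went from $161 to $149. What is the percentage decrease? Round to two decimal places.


Find the absolute change:
|149 - 161| = 12
Divide by original and multiply by 100:
12 / 161 x 100 = 7.4534...% ≈ 7.45%

7.45%


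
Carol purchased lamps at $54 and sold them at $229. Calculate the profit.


Selling price = $229
Cost price = $54
Profit = selling price - cost price:
Profit = $229 - $54 = $175

$175


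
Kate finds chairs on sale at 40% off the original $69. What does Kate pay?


Calculate the discount amount:
40% of $69 = $27.60
Subtract from original:
$69 - $27.60 = $41.40

$41.40


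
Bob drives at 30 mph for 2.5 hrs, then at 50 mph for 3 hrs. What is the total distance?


Leg 1 distance:
30 x 2.5 = 75 miles
Leg 2 distance:
50 x 3 = 150 miles
Total distance:
75 + 150 = 225 miles

225 miles


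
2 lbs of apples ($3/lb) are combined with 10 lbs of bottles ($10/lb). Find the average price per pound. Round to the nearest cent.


Cost of apples:
2 x $3 = $6
Cost of bottles:
10 x $10 = $100
Total cost: $6 + $100 = $106
Total weight: 12 lbs
Average: $106 / 12 = $8.8333... ≈ $8.83/lb

$8.83/lb


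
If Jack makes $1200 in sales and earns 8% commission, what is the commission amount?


Convert rate to decimal:
8% = 0.08
Multiply by sales:
$1200 x 0.08 = $96

$96


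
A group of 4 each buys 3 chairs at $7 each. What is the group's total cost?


Cost per person:
3 x $7 = $21
Group total:
4 x $21 = $84

$84


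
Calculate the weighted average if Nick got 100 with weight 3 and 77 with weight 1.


Weighted sum:
3 x 100 + 1 x 77 = 377
Total weight:
3 + 1 = 4
Weighted average:
377 / 4 = 94.25

94.25


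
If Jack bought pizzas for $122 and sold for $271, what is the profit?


Selling price = $271
Cost price = $122
Profit = selling price - cost price:
Profit = $271 - $122 = $149

$149


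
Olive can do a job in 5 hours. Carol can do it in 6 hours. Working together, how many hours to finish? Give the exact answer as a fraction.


Olive's rate: 1/5 of the job per hour
Carol's rate: 1/6 of the job per hour
Combined rate: 1/5 + 1/6 = 11/30 per hour
Time = 1 / (11/30) = 30/11 hours (≈ 2.73 hours)

30/11 hours


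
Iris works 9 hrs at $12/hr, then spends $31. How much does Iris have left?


Calculate earnings:
9 x $12 = $108
Subtract spending:
$108 - $31 = $77

$77


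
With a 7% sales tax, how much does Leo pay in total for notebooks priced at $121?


Calculate the tax:
7% of $121 = $8.47
Add tax to price:
$121 + $8.47 = $129.47

$129.47


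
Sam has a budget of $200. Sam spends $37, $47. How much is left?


Add up expenses:
$37 + $47 = $84
Subtract from budget:
$200 - $84 = $116

$116


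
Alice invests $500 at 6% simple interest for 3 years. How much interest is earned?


Use the formula I = P x R x T / 100
P x R x T = 500 x 6 x 3 = 9000
I = 9000 / 100 = $90

$90


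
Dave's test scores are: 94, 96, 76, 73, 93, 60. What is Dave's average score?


Add the scores:
94 + 96 + 76 + 73 + 93 + 60 = 492
Divide by the number of tests:
492 / 6 = 82

82


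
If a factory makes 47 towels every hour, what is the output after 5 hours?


Production rate: 47 towels per hour
Time: 5 hours
Total: 47 x 5 = 235 towels

235 towels


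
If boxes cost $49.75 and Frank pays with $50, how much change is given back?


Start with the amount paid:
$50
Subtract the price:
$50 - $49.75 = $0.25

$0.25


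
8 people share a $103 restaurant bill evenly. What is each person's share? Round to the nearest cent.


Total bill: $103
Number of people: 8
Each pays: $103 / 8 = $12.875 ≈ $12.88

$12.88


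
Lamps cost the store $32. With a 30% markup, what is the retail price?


Calculate the markup amount:
30% of $32 = $9.60
Add to cost:
$32 + $9.60 = $41.60

$41.60


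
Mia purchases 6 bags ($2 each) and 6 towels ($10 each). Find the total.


Cost of bags:
6 x $2 = $12
Cost of towels:
6 x $10 = $60
Add both:
$12 + $60 = $72

$72


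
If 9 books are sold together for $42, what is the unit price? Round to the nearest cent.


Total cost: $42
Number of items: 9
Unit price: $42 / 9 = $4.6666... ≈ $4.67

$4.67


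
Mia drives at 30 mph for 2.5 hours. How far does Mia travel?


Use the formula: distance = speed x time
Speed = 30 mph, Time = 2.5 hours
30 x 2.5 = 75 miles

75 miles


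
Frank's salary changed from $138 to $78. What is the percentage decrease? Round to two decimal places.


Find the absolute change:
|78 - 138| = 60
Divide by original and multiply by 100:
60 / 138 x 100 = 43.4782...% ≈ 43.48%

43.48%


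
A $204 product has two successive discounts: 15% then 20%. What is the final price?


First discount:
15% of $204 = $30.60
Price after first discount:
$204 - $30.60 = $173.40
Second discount:
20% of $173.40 = $34.68
Final price:
$173.40 - $34.68 = $138.72

$138.72


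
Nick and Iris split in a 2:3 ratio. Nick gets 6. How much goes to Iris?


Find the multiplier:
6 / 2 = 3
Apply to Iris's share:
3 x 3 = 9

9


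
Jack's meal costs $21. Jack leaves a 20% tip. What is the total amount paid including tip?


Calculate the tip:
20% of $21 = $4.20
Add tip to meal cost:
$21 + $4.20 = $25.20

$25.20


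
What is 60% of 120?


Convert percentage to decimal:
60% = 0.6
Multiply:
120 x 0.6 = 72

72


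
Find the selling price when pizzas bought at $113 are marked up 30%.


Calculate the markup amount:
30% of $113 = $33.90
Add to cost:
$113 + $33.90 = $146.90

$146.90


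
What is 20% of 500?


Convert percentage to decimal:
20% = 0.2
Multiply:
500 x 0.2 = 100

100


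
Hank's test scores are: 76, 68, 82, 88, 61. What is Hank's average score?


Add the scores:
76 + 68 + 82 + 88 + 61 = 375
Divide by the number of tests:
375 / 5 = 75

75


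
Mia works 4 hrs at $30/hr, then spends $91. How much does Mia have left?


Calculate earnings:
4 x $30 = $120
Subtract spending:
$120 - $91 = $29

$29


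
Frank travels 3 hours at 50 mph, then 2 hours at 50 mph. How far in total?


Leg 1 distance:
50 x 3 = 150 miles
Leg 2 distance:
50 x 2 = 100 miles
Total distance:
150 + 100 = 250 miles

250 miles


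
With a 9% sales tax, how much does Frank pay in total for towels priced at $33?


Calculate the tax:
9% of $33 = $2.97
Add tax to price:
$33 + $2.97 = $35.97

$35.97


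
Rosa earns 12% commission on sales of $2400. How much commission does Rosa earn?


Convert rate to decimal:
12% = 0.12
Multiply by sales:
$2400 x 0.12 = $288

$288


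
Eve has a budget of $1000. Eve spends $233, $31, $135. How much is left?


Add up expenses:
$233 + $31 + $135 = $399
Subtract from budget:
$1000 - $399 = $601

$601


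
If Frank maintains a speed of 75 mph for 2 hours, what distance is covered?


Use the formula: distance = speed x time
Speed = 75 mph, Time = 2 hours
75 x 2 = 150 miles

150 miles


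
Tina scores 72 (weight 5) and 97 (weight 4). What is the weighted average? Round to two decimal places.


Weighted sum:
5 x 72 + 4 x 97 = 748
Total weight:
5 + 4 = 9
Weighted average:
748 / 9 = 83.1111... ≈ 83.11

83.11


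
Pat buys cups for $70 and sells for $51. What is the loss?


Selling price = $51
Cost price = $70
Loss = cost price - selling price:
Loss = $70 - $51 = $19

$19


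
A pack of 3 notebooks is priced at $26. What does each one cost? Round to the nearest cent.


Total cost: $26
Number of items: 3
Unit price: $26 / 3 = $8.6666... ≈ $8.67

$8.67


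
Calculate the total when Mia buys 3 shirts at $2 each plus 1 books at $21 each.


Cost of shirts:
3 x $2 = $6
Cost of books:
1 x $21 = $21
Add both:
$6 + $21 = $27

$27


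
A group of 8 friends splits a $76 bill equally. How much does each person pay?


Total bill: $76
Number of people: 8
Each pays: $76 / 8 = $9.50

$9.50


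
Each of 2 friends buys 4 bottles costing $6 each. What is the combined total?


Cost per person:
4 x $6 = $24
Group total:
2 x $24 = $48

$48


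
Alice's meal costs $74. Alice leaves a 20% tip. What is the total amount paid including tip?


Calculate the tip:
20% of $74 = $14.80
Add tip to meal cost:
$74 + $14.80 = $88.80

$88.80


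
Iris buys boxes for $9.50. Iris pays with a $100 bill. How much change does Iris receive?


Start with the amount paid:
$100
Subtract the price:
$100 - $9.50 = $90.50

$90.50


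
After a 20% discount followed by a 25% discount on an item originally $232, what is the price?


First discount:
20% of $232 = $46.40
Price after first discount:
$232 - $46.40 = $185.60
Second discount:
25% of $185.60 = $46.40
Final price:
$185.60 - $46.40 = $139.20

$139.20


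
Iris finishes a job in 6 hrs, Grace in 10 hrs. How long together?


Iris's rate: 1/6 of the job per hour
Grace's rate: 1/10 of the job per hour
Combined rate: 1/6 + 1/10 = 4/15 per hour
Time = 1 / (4/15) = 15/4 = 3.75 hours

3.75 hours


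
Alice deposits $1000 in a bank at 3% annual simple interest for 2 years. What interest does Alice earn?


Use the formula I = P x R x T / 100
P x R x T = 1000 x 3 x 2 = 6000
I = 6000 / 100 = $60

$60


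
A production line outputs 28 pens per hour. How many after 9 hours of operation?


Production rate: 28 pens per hour
Time: 9 hours
Total: 28 x 9 = 252 pens

252 pens


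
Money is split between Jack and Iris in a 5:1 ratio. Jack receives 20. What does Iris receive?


Find the multiplier:
20 / 5 = 4
Apply to Iris's share:
1 x 4 = 4

4


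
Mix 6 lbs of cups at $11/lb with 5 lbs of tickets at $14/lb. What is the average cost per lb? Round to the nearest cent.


Cost of cups:
6 x $11 = $66
Cost of tickets:
5 x $14 = $70
Total cost: $66 + $70 = $136
Total weight: 11 lbs
Average: $136 / 11 = $12.3636... ≈ $12.36/lb

$12.36/lb


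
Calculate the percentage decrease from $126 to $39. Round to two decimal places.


Find the absolute change:
|39 - 126| = 87
Divide by original and multiply by 100:
87 / 126 x 100 = 69.0476...% ≈ 69.05%

69.05%


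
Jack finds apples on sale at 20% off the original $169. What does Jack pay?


Calculate the discount amount:
20% of $169 = $33.80
Subtract from original:
$169 - $33.80 = $135.20

$135.20


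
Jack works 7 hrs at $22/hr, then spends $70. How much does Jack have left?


Calculate earnings:
7 x $22 = $154
Subtract spending:
$154 - $70 = $84

$84


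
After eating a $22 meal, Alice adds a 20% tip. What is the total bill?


Calculate the tip:
20% of $22 = $4.40
Add tip to meal cost:
$22 + $4.40 = $26.40

$26.40


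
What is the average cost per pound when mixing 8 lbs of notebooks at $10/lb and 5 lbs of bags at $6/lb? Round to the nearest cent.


Cost of notebooks:
8 x $10 = $80
Cost of bags:
5 x $6 = $30
Total cost: $80 + $30 = $110
Total weight: 13 lbs
Average: $110 / 13 = $8.4615... ≈ $8.46/lb

$8.46/lb


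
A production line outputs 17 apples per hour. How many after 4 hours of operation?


Production rate: 17 apples per hour
Time: 4 hours
Total: 17 x 4 = 68 apples

68 apples


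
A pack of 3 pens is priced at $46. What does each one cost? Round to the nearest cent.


Total cost: $46
Number of items: 3
Unit price: $46 / 3 = $15.3333... ≈ $15.33

$15.33


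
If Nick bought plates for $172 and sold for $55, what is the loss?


Selling price = $55
Cost price = $172
Loss = cost price - selling price:
Loss = $172 - $55 = $117

$117


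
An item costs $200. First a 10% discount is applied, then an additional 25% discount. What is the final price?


First discount:
10% of $200 = $20
Price after first discount:
$200 - $20 = $180
Second discount:
25% of $180 = $45
Final price:
$180 - $45 = $135

$135


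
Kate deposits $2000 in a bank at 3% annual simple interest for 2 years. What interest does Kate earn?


Use the formula I = P x R x T / 100
P x R x T = 2000 x 3 x 2 = 12000
I = 12000 / 100 = $120

$120


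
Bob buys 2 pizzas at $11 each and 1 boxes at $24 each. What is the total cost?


Cost of pizzas:
2 x $11 = $22
Cost of boxes:
1 x $24 = $24
Add both:
$22 + $24 = $46

$46


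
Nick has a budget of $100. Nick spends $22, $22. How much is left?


Add up expenses:
$22 + $22 = $44
Subtract from budget:
$100 - $44 = $56

$56


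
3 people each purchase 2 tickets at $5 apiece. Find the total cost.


Cost per person:
2 x $5 = $10
Group total:
3 x $10 = $30

$30


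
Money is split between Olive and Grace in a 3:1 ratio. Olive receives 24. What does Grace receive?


Find the multiplier:
24 / 3 = 8
Apply to Grace's share:
1 x 8 = 8

8


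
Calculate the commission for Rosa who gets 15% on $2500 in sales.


Convert rate to decimal:
15% = 0.15
Multiply by sales:
$2500 x 0.15 = $375

$375


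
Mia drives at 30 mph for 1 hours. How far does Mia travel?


Use the formula: distance = speed x time
Speed = 30 mph, Time = 1 hours
30 x 1 = 30 miles

30 miles


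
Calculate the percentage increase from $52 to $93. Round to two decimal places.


Find the absolute change:
|93 - 52| = 41
Divide by original and multiply by 100:
41 / 52 x 100 = 78.8461...% ≈ 78.85%

78.85%


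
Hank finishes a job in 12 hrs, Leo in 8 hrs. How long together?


Hank's rate: 1/12 of the job per hour
Leo's rate: 1/8 of the job per hour
Combined rate: 1/12 + 1/8 = 5/24 per hour
Time = 1 / (5/24) = 24/5 = 4.8 hours

4.8 hours


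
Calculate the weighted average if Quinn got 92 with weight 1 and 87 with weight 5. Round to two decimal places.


Weighted sum:
1 x 92 + 5 x 87 = 527
Total weight:
1 + 5 = 6
Weighted average:
527 / 6 = 87.8333... ≈ 87.83

87.83


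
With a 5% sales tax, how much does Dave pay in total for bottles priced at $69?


Calculate the tax:
5% of $69 = $3.45
Add tax to price:
$69 + $3.45 = $72.45

$72.45


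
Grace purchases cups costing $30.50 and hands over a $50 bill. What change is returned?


Start with the amount paid:
$50
Subtract the price:
$50 - $30.50 = $19.50

$19.50


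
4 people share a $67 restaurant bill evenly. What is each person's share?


Total bill: $67
Number of people: 4
Each pays: $67 / 4 = $16.75

$16.75


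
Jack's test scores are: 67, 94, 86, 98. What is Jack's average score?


Add the scores:
67 + 94 + 86 + 98 = 345
Divide by the number of tests:
345 / 4 = 86.25

86.25


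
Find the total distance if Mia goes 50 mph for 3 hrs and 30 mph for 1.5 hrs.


Leg 1 distance:
50 x 3 = 150 miles
Leg 2 distance:
30 x 1.5 = 45 miles
Total distance:
150 + 45 = 195 miles

195 miles


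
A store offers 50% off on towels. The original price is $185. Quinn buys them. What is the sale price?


Calculate the discount amount:
50% of $185 = $92.50
Subtract from original:
$185 - $92.50 = $92.50

$92.50


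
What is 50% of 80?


Convert percentage to decimal:
50% = 0.5
Multiply:
80 x 0.5 = 40

40


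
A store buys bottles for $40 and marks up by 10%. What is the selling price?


Calculate the markup amount:
10% of $40 = $4
Add to cost:
$40 + $4 = $44

$44


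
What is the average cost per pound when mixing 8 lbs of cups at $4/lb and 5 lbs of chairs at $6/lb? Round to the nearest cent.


Cost of cups:
8 x $4 = $32
Cost of chairs:
5 x $6 = $30
Total cost: $32 + $30 = $62
Total weight: 13 lbs
Average: $62 / 13 = $4.7692... ≈ $4.77/lb

$4.77/lb


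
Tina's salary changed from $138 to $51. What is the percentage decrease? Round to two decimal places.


Find the absolute change:
|51 - 138| = 87
Divide by original and multiply by 100:
87 / 138 x 100 = 63.0434...% ≈ 63.04%

63.04%


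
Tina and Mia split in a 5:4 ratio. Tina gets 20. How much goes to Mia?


Find the multiplier:
20 / 5 = 4
Apply to Mia's share:
4 x 4 = 16

16


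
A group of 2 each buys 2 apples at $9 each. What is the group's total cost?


Cost per person:
2 x $9 = $18
Group total:
2 x $18 = $36

$36


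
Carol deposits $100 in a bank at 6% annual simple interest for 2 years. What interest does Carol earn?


Use the formula I = P x R x T / 100
P x R x T = 100 x 6 x 2 = 1200
I = 1200 / 100 = $12

$12


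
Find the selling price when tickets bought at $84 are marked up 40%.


Calculate the markup amount:
40% of $84 = $33.60
Add to cost:
$84 + $33.60 = $117.60

$117.60


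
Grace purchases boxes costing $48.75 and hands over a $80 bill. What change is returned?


Start with the amount paid:
$80
Subtract the price:
$80 - $48.75 = $31.25

$31.25


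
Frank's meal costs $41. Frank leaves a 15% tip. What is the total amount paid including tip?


Calculate the tip:
15% of $41 = $6.15
Add tip to meal cost:
$41 + $6.15 = $47.15

$47.15


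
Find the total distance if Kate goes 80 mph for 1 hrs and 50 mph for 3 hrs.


Leg 1 distance:
80 x 1 = 80 miles
Leg 2 distance:
50 x 3 = 150 miles
Total distance:
80 + 150 = 230 miles

230 miles


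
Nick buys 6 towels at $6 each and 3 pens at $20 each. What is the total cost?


Cost of towels:
6 x $6 = $36
Cost of pens:
3 x $20 = $60
Add both:
$36 + $60 = $96

$96


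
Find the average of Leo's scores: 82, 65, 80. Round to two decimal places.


Add the scores:
82 + 65 + 80 = 227
Divide by the number of tests:
227 / 3 = 75.6666... ≈ 75.67

75.67


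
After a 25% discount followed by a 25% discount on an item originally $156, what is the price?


First discount:
25% of $156 = $39
Price after first discount:
$156 - $39 = $117
Second discount:
25% of $117 = $29.25
Final price:
$117 - $29.25 = $87.75

$87.75


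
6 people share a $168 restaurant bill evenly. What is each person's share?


Total bill: $168
Number of people: 6
Each pays: $168 / 6 = $28

$28


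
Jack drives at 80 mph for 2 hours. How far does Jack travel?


Use the formula: distance = speed x time
Speed = 80 mph, Time = 2 hours
80 x 2 = 160 miles

160 miles


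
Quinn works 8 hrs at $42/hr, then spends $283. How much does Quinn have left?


Calculate earnings:
8 x $42 = $336
Subtract spending:
$336 - $283 = $53

$53


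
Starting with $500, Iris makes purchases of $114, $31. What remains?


Add up expenses:
$114 + $31 = $145
Subtract from budget:
$500 - $145 = $355

$355


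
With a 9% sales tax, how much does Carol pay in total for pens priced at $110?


Calculate the tax:
9% of $110 = $9.90
Add tax to price:
$110 + $9.90 = $119.90

$119.90


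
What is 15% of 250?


Convert percentage to decimal:
15% = 0.15
Multiply:
250 x 0.15 = 37.5

37.5


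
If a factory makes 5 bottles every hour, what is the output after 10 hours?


Production rate: 5 bottles per hour
Time: 10 hours
Total: 5 x 10 = 50 bottles

50 bottles


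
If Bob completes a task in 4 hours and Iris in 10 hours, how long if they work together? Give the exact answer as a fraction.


Bob's rate: 1/4 of the job per hour
Iris's rate: 1/10 of the job per hour
Combined rate: 1/4 + 1/10 = 7/20 per hour
Time = 1 / (7/20) = 20/7 hours (≈ 2.86 hours)

20/7 hours


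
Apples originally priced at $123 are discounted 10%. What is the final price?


Calculate the discount amount:
10% of $123 = $12.30
Subtract from original:
$123 - $12.30 = $110.70

$110.70
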